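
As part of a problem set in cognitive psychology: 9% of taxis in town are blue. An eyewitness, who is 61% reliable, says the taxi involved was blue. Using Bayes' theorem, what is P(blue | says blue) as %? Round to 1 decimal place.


P(blue | says blue) = P(says blue | blue)*P(blue) / [P(says blue | blue)*P(blue) + P(says blue | not blue)*P(not blue)]
Numerator = 0.61 * 0.09 = 0.0549
False identification = 0.39 * 0.91 = 0.3549
P = 0.0549 / (0.0549 + 0.3549)
= 0.0549 / 0.4098
As percentage = 13.4


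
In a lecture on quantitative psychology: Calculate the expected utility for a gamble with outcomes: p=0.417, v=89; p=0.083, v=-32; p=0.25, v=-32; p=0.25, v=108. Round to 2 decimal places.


EU = sum(p_i * v_i)
0.417 * 89 = 37.113
0.083 * -32 = -2.656
0.25 * -32 = -8.0
0.25 * 108 = 27.0
EU = 37.113 + -2.656 + -8.0 + 27.0
= 53.46


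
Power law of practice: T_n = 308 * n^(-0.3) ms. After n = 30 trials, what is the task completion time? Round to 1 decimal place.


T_n = 308 * 30^(-0.3)
30^(-0.3) = 0.360465
T_n = 308 * 0.360465
= 111.0 ms


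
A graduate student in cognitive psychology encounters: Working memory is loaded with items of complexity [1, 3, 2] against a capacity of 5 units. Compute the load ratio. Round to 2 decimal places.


Total complexity = 1 + 3 + 2 = 6
Load = total / capacity = 6 / 5
= 1.20


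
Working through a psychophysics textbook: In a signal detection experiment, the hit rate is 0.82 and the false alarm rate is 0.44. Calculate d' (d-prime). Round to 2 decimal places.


d' = z(HR) - z(FAR)
z(0.82) = 0.9154
z(0.44) = -0.151
d' = 0.9154 - -0.151
= 1.07


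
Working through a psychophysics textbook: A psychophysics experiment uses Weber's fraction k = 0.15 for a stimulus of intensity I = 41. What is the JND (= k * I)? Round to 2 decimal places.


JND = k * I
JND = 0.15 * 41
= 6.15


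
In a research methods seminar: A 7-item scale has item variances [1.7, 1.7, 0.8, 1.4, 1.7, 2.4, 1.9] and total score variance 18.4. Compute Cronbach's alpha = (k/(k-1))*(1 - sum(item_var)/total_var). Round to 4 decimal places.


alpha = (k/(k-1)) * (1 - sum(s_i^2)/s_total^2)
sum(item variances) = 11.6
k/(k-1) = 7/6 = 1.166667
1 - 11.6/18.4 = 1 - 0.630435 = 0.369565
alpha = 1.166667 * 0.369565
= 0.4312


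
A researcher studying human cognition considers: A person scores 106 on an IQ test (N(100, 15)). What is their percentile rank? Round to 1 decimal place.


z = (IQ - mean) / SD
z = (106 - 100) / 15 = 0.4
Percentile = Phi(0.4) * 100
Phi(0.4) = 0.655422
= 65.5


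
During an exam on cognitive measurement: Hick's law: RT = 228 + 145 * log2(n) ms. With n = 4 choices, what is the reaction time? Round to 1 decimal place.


RT = 228 + 145 * log2(4)
log2(4) = 2.0
RT = 228 + 145 * 2.0
= 228 + 290.0
= 518.0 ms


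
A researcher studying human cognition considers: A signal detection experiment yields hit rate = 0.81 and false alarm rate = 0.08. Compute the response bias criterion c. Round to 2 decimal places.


c = -0.5 * (z(HR) + z(FAR))
z(0.81) = 0.8779
z(0.08) = -1.4051
c = -0.5 * (0.8779 + -1.4051)
= -0.5 * -0.5272
= 0.26


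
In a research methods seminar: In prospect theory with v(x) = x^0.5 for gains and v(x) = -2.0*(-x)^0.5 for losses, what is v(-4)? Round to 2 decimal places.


Since x = -4 < 0, use v(x) = -lambda*(-x)^alpha
(-x) = 4
4^0.5 = 2.0
v(-4) = -2.0 * 2.0
= -4.00


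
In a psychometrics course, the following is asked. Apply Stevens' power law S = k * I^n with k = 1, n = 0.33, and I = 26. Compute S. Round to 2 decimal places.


S = 1 * 26^0.33
26^0.33 = 2.9305
S = 1 * 2.9305
= 2.93


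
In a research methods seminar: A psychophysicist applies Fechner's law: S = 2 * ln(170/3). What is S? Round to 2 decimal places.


S = 2 * ln(170/3)
I/I0 = 56.666667
ln(56.666667) = 4.0372
S = 2 * 4.0372
= 8.07


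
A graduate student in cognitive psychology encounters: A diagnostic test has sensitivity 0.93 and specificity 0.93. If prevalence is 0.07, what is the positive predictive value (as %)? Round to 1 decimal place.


PPV = (sens * prev) / (sens * prev + (1-spec) * (1-prev))
Numerator = 0.93 * 0.07 = 0.0651
P(positive and no disease) = (1 - spec) * (1 - prev) = (1 - 0.93) * (1 - 0.07) = 0.0651
Denominator = 0.0651 + 0.0651 = 0.1302
PPV = 0.0651 / 0.1302 = 0.5
As percentage = 50.0


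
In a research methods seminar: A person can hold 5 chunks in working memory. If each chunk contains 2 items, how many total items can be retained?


Total items = chunks * items_per_chunk
= 5 * 2
= 10


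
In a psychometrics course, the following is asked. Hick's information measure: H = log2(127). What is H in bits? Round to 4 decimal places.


H = log2(n)
H = log2(127)
= 6.9887


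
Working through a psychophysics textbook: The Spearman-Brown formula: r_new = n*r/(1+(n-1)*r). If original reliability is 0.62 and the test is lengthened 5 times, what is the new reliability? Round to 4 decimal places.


r_new = n*r / (1 + (n-1)*r)
Numerator = 5 * 0.62 = 3.1
Denominator = 1 + 4 * 0.62 = 3.48
r_new = 3.1 / 3.48
= 0.8908


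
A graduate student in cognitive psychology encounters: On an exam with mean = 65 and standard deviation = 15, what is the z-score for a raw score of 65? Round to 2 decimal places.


z = (X - mu) / sigma
= (65 - 65) / 15
= 0 / 15
= 0.00


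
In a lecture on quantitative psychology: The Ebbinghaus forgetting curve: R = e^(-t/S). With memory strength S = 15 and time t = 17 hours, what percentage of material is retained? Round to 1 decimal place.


R = e^(-t/S)
-t/S = -17/15 = -1.133333
R = e^(-1.133333) = 0.321958
Percentage = 0.321958 * 100
= 32.2


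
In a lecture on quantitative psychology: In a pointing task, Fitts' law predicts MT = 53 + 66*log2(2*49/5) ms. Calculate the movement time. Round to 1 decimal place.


MT = 53 + 66 * log2(2*49/5)
2D/W = 19.6
log2(19.6) = 4.2928
MT = 53 + 66 * 4.2928
= 336.3 ms


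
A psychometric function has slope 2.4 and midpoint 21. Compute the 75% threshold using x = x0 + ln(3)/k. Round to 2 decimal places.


At P = 0.75: 0.75 = 1/(1 + e^(-k*(x-x0)))
Solving: e^(-k*(x-x0)) = 1/3
x = x0 + ln(3)/k
ln(3) = 1.0986
x = 21 + 1.0986/2.4
= 21 + 0.4578
= 21.46


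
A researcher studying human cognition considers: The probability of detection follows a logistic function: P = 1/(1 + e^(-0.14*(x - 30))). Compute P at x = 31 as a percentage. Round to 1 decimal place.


P(x) = 1/(1 + e^(-0.14*(31 - 30)))
Exponent = -0.14 * 1 = -0.14
e^(-0.14) = 0.869358
P = 1/(1 + 0.869358) = 0.534943
Percentage = 53.5


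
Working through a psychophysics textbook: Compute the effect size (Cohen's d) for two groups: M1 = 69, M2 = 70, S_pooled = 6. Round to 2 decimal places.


Cohen's d = (M1 - M2) / S_pooled
= (69 - 70) / 6
= -1 / 6
= -0.17


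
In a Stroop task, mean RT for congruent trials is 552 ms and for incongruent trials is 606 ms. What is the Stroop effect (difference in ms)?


Stroop effect = RT(incongruent) - RT(congruent)
= 606 - 552
= 54 ms


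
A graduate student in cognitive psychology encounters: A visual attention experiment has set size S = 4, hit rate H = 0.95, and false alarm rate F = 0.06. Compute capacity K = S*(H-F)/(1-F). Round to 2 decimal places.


K = S * (H - F) / (1 - F)
H - F = 0.89
1 - F = 0.94
K = 4 * 0.89 / 0.94
= 3.79


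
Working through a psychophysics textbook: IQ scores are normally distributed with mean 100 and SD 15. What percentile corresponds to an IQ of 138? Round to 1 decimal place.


z = (IQ - mean) / SD
z = (138 - 100) / 15 = 2.5333
Percentile = Phi(2.5333) * 100
Phi(2.5333) = 0.99435
= 99.4


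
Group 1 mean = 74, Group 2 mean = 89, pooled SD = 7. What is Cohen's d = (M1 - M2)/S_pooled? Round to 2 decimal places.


Cohen's d = (M1 - M2) / S_pooled
= (74 - 89) / 7
= -15 / 7
= -2.14


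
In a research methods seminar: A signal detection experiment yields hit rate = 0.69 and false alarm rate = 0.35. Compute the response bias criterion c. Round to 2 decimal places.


c = -0.5 * (z(HR) + z(FAR))
z(0.69) = 0.4959
z(0.35) = -0.3853
c = -0.5 * (0.4959 + -0.3853)
= -0.5 * 0.1106
= -0.06


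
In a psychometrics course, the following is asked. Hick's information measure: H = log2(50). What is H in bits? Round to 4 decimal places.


H = log2(n)
H = log2(50)
= 5.6439


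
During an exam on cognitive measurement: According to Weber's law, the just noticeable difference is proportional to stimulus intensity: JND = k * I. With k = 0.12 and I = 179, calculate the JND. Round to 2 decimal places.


JND = k * I
JND = 0.12 * 179
= 21.48


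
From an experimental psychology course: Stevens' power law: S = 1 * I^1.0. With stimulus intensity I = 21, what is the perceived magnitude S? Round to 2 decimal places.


S = 1 * 21^1.0
21^1.0 = 21.0
S = 1 * 21.0
= 21.00


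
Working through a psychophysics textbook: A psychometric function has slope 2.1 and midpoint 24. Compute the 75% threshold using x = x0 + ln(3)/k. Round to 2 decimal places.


At P = 0.75: 0.75 = 1/(1 + e^(-k*(x-x0)))
Solving: e^(-k*(x-x0)) = 1/3
x = x0 + ln(3)/k
ln(3) = 1.0986
x = 24 + 1.0986/2.1
= 24 + 0.5231
= 24.52


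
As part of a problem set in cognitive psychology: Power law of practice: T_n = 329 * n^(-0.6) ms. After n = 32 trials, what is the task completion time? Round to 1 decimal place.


T_n = 329 * 32^(-0.6)
32^(-0.6) = 0.125
T_n = 329 * 0.125
= 41.1 ms


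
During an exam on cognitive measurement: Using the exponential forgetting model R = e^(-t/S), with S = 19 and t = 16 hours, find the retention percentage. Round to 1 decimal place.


R = e^(-t/S)
-t/S = -16/19 = -0.842105
R = e^(-0.842105) = 0.430803
Percentage = 0.430803 * 100
= 43.1


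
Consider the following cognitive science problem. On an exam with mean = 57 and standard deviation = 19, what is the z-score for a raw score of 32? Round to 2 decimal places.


z = (X - mu) / sigma
= (32 - 57) / 19
= -25 / 19
= -1.32


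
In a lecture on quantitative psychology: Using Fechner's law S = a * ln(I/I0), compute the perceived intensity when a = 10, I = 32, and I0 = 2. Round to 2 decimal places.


S = 10 * ln(32/2)
I/I0 = 16.0
ln(16.0) = 2.7726
S = 10 * 2.7726
= 27.73


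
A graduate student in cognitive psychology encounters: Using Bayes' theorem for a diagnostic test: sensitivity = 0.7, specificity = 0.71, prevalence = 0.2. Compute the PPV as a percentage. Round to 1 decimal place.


PPV = (sens * prev) / (sens * prev + (1-spec) * (1-prev))
Numerator = 0.7 * 0.2 = 0.14
P(positive and no disease) = (1 - spec) * (1 - prev) = (1 - 0.71) * (1 - 0.2) = 0.232
Denominator = 0.14 + 0.232 = 0.372
PPV = 0.14 / 0.372 = 0.376344
As percentage = 37.6


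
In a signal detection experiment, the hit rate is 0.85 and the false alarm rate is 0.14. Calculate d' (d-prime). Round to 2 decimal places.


d' = z(HR) - z(FAR)
z(0.85) = 1.0364
z(0.14) = -1.0803
d' = 1.0364 - -1.0803
= 2.12


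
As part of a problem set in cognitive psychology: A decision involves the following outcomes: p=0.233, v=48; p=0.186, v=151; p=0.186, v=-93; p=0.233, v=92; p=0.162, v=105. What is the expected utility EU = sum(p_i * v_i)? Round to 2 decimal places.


EU = sum(p_i * v_i)
0.233 * 48 = 11.184
0.186 * 151 = 28.086
0.186 * -93 = -17.298
0.233 * 92 = 21.436
0.162 * 105 = 17.01
EU = 11.184 + 28.086 + -17.298 + 21.436 + 17.01
= 60.42


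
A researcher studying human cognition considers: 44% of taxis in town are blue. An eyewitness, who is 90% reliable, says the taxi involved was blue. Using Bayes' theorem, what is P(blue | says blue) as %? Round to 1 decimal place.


P(blue | says blue) = P(says blue | blue)*P(blue) / [P(says blue | blue)*P(blue) + P(says blue | not blue)*P(not blue)]
Numerator = 0.9 * 0.44 = 0.396
False identification = 0.1 * 0.56 = 0.056
P = 0.396 / (0.396 + 0.056)
= 0.396 / 0.452
As percentage = 87.6


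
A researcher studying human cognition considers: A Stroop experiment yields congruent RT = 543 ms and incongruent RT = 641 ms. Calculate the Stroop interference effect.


Stroop effect = RT(incongruent) - RT(congruent)
= 641 - 543
= 98 ms


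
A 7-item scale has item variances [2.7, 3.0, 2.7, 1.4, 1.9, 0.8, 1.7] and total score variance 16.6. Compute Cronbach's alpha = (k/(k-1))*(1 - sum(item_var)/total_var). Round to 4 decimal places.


alpha = (k/(k-1)) * (1 - sum(s_i^2)/s_total^2)
sum(item variances) = 14.2
k/(k-1) = 7/6 = 1.166667
1 - 14.2/16.6 = 1 - 0.855422 = 0.144578
alpha = 1.166667 * 0.144578
= 0.1687


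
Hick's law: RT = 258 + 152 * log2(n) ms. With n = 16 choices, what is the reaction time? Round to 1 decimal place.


RT = 258 + 152 * log2(16)
log2(16) = 4.0
RT = 258 + 152 * 4.0
= 258 + 608.0
= 866.0 ms


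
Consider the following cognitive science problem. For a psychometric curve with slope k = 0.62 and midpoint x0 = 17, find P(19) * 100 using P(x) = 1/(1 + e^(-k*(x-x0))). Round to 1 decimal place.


P(x) = 1/(1 + e^(-0.62*(19 - 17)))
Exponent = -0.62 * 2 = -1.24
e^(-1.24) = 0.289384
P = 1/(1 + 0.289384) = 0.775564
Percentage = 77.6


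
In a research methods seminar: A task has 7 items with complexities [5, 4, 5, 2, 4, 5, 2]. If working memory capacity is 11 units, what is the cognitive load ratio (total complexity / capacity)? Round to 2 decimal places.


Total complexity = 5 + 4 + 5 + 2 + 4 + 5 + 2 = 27
Load = total / capacity = 27 / 11
= 2.45


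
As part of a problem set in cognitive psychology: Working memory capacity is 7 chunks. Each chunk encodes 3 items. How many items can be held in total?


Total items = chunks * items_per_chunk
= 7 * 3
= 21


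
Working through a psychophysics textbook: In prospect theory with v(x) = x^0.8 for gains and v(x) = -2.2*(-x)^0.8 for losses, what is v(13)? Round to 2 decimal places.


Since x = 13 >= 0, use v(x) = x^0.8
13^0.8 = 7.7831
v(13) = 7.78


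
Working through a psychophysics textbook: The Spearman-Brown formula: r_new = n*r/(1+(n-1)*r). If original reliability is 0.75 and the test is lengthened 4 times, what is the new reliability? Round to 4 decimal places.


r_new = n*r / (1 + (n-1)*r)
Numerator = 4 * 0.75 = 3.0
Denominator = 1 + 3 * 0.75 = 3.25
r_new = 3.0 / 3.25
= 0.9231


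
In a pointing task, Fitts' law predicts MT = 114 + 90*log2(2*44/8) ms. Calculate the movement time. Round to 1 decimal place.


MT = 114 + 90 * log2(2*44/8)
2D/W = 11.0
log2(11.0) = 3.4594
MT = 114 + 90 * 3.4594
= 425.3 ms


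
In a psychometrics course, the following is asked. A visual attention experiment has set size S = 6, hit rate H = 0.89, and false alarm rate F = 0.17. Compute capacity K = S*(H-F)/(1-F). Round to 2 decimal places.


K = S * (H - F) / (1 - F)
H - F = 0.72
1 - F = 0.83
K = 6 * 0.72 / 0.83
= 5.20


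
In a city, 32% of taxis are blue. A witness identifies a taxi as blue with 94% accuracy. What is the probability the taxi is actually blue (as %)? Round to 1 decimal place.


P(blue | says blue) = P(says blue | blue)*P(blue) / [P(says blue | blue)*P(blue) + P(says blue | not blue)*P(not blue)]
Numerator = 0.94 * 0.32 = 0.3008
False identification = 0.06 * 0.68 = 0.0408
P = 0.3008 / (0.3008 + 0.0408)
= 0.3008 / 0.3416
As percentage = 88.1


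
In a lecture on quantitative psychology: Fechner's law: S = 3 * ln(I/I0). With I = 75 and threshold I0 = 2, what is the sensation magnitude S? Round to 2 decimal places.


S = 3 * ln(75/2)
I/I0 = 37.5
ln(37.5) = 3.6243
S = 3 * 3.6243
= 10.87


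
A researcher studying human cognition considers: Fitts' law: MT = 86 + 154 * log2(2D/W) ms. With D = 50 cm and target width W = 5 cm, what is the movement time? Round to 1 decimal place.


MT = 86 + 154 * log2(2*50/5)
2D/W = 20.0
log2(20.0) = 4.3219
MT = 86 + 154 * 4.3219
= 751.6 ms


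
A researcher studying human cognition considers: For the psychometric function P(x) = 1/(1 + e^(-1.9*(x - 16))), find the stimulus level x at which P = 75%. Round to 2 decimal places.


At P = 0.75: 0.75 = 1/(1 + e^(-k*(x-x0)))
Solving: e^(-k*(x-x0)) = 1/3
x = x0 + ln(3)/k
ln(3) = 1.0986
x = 16 + 1.0986/1.9
= 16 + 0.5782
= 16.58


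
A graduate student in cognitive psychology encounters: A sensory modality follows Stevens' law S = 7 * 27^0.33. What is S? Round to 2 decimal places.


S = 7 * 27^0.33
27^0.33 = 2.9672
S = 7 * 2.9672
= 20.77


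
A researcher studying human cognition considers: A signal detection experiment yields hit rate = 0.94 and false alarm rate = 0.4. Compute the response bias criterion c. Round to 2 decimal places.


c = -0.5 * (z(HR) + z(FAR))
z(0.94) = 1.5548
z(0.4) = -0.2533
c = -0.5 * (1.5548 + -0.2533)
= -0.5 * 1.3015
= -0.65


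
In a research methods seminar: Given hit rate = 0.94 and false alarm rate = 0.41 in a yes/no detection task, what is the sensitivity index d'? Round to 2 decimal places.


d' = z(HR) - z(FAR)
z(0.94) = 1.5548
z(0.41) = -0.2275
d' = 1.5548 - -0.2275
= 1.78


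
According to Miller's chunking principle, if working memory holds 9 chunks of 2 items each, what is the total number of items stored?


Total items = chunks * items_per_chunk
= 9 * 2
= 18


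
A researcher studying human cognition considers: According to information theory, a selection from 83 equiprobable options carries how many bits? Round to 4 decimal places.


H = log2(n)
H = log2(83)
= 6.3750


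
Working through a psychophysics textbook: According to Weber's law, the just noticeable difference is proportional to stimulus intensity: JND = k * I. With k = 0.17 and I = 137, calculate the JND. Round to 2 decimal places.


JND = k * I
JND = 0.17 * 137
= 23.29


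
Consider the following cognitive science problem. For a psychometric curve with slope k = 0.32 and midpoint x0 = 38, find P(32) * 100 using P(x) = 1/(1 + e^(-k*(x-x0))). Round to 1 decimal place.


P(x) = 1/(1 + e^(-0.32*(32 - 38)))
Exponent = -0.32 * -6 = 1.92
e^(1.92) = 6.820958
P = 1/(1 + 6.820958) = 0.127862
Percentage = 12.8


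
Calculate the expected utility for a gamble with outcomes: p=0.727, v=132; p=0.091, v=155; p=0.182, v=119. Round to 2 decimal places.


EU = sum(p_i * v_i)
0.727 * 132 = 95.964
0.091 * 155 = 14.105
0.182 * 119 = 21.658
EU = 95.964 + 14.105 + 21.658
= 131.73


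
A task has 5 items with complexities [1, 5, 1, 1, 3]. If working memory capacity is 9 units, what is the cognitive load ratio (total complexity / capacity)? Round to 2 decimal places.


Total complexity = 1 + 5 + 1 + 1 + 3 = 11
Load = total / capacity = 11 / 9
= 1.22


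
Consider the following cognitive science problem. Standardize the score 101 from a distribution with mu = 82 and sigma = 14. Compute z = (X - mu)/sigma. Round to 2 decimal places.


z = (X - mu) / sigma
= (101 - 82) / 14
= 19 / 14
= 1.36


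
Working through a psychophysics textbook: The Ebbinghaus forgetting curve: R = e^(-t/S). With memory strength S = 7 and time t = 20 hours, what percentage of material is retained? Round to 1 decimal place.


R = e^(-t/S)
-t/S = -20/7 = -2.857143
R = e^(-2.857143) = 0.057433
Percentage = 0.057433 * 100
= 5.7


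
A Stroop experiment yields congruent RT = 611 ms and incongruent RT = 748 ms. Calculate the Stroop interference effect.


Stroop effect = RT(incongruent) - RT(congruent)
= 748 - 611
= 137 ms


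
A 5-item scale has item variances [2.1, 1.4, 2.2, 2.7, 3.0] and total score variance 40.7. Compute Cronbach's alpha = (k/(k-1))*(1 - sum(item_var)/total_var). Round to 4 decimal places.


alpha = (k/(k-1)) * (1 - sum(s_i^2)/s_total^2)
sum(item variances) = 11.4
k/(k-1) = 5/4 = 1.25
1 - 11.4/40.7 = 1 - 0.280098 = 0.719902
alpha = 1.25 * 0.719902
= 0.8999


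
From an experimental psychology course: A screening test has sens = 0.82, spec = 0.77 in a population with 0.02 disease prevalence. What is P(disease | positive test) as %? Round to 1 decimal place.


PPV = (sens * prev) / (sens * prev + (1-spec) * (1-prev))
Numerator = 0.82 * 0.02 = 0.0164
P(positive and no disease) = (1 - spec) * (1 - prev) = (1 - 0.77) * (1 - 0.02) = 0.2254
Denominator = 0.0164 + 0.2254 = 0.2418
PPV = 0.0164 / 0.2418 = 0.067825
As percentage = 6.8


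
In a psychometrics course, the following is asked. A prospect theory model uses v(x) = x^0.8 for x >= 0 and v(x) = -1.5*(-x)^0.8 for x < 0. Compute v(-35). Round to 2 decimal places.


Since x = -35 < 0, use v(x) = -lambda*(-x)^alpha
(-x) = 35
35^0.8 = 17.1892
v(-35) = -1.5 * 17.1892
= -25.78


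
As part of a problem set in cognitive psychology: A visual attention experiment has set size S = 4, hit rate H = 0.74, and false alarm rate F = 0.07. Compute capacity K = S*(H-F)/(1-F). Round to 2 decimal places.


K = S * (H - F) / (1 - F)
H - F = 0.67
1 - F = 0.93
K = 4 * 0.67 / 0.93
= 2.88


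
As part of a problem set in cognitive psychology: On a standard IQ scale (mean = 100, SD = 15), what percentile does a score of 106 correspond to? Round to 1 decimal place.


z = (IQ - mean) / SD
z = (106 - 100) / 15 = 0.4
Percentile = Phi(0.4) * 100
Phi(0.4) = 0.655422
= 65.5


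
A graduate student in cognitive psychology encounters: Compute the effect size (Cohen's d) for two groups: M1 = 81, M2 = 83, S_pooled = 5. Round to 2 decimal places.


Cohen's d = (M1 - M2) / S_pooled
= (81 - 83) / 5
= -2 / 5
= -0.40


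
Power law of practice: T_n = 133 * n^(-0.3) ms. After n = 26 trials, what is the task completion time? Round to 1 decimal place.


T_n = 133 * 26^(-0.3)
26^(-0.3) = 0.376277
T_n = 133 * 0.376277
= 50.0 ms


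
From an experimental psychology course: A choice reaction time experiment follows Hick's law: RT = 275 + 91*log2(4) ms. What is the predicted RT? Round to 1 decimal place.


RT = 275 + 91 * log2(4)
log2(4) = 2.0
RT = 275 + 91 * 2.0
= 275 + 182.0
= 457.0 ms


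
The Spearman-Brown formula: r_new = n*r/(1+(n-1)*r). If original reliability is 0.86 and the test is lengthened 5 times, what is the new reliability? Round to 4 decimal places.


r_new = n*r / (1 + (n-1)*r)
Numerator = 5 * 0.86 = 4.3
Denominator = 1 + 4 * 0.86 = 4.44
r_new = 4.3 / 4.44
= 0.9685


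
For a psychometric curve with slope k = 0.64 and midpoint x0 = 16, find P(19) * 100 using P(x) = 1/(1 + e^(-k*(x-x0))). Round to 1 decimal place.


P(x) = 1/(1 + e^(-0.64*(19 - 16)))
Exponent = -0.64 * 3 = -1.92
e^(-1.92) = 0.146607
P = 1/(1 + 0.146607) = 0.872138
Percentage = 87.2


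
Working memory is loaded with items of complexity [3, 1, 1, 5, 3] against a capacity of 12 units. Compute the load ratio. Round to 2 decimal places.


Total complexity = 3 + 1 + 1 + 5 + 3 = 13
Load = total / capacity = 13 / 12
= 1.08


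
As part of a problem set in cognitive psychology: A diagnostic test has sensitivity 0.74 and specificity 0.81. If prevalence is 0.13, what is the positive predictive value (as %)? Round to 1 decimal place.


PPV = (sens * prev) / (sens * prev + (1-spec) * (1-prev))
Numerator = 0.74 * 0.13 = 0.0962
P(positive and no disease) = (1 - spec) * (1 - prev) = (1 - 0.81) * (1 - 0.13) = 0.1653
Denominator = 0.0962 + 0.1653 = 0.2615
PPV = 0.0962 / 0.2615 = 0.367878
As percentage = 36.8


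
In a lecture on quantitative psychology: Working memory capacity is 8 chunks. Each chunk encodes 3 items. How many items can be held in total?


Total items = chunks * items_per_chunk
= 8 * 3
= 24


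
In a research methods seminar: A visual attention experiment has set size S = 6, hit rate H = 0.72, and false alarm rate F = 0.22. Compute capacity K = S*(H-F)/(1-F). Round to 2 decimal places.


K = S * (H - F) / (1 - F)
H - F = 0.5
1 - F = 0.78
K = 6 * 0.5 / 0.78
= 3.85


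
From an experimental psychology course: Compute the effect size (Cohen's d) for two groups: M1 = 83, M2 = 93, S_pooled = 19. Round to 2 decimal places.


Cohen's d = (M1 - M2) / S_pooled
= (83 - 93) / 19
= -10 / 19
= -0.53


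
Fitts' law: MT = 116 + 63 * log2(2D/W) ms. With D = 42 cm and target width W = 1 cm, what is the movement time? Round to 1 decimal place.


MT = 116 + 63 * log2(2*42/1)
2D/W = 84.0
log2(84.0) = 6.3923
MT = 116 + 63 * 6.3923
= 518.7 ms


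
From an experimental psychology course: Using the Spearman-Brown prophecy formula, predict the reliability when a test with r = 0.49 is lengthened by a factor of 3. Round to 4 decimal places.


r_new = n*r / (1 + (n-1)*r)
Numerator = 3 * 0.49 = 1.47
Denominator = 1 + 2 * 0.49 = 1.98
r_new = 1.47 / 1.98
= 0.7424


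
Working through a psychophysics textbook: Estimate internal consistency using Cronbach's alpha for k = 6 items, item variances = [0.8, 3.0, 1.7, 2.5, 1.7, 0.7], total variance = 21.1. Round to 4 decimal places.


alpha = (k/(k-1)) * (1 - sum(s_i^2)/s_total^2)
sum(item variances) = 10.4
k/(k-1) = 6/5 = 1.2
1 - 10.4/21.1 = 1 - 0.492891 = 0.507109
alpha = 1.2 * 0.507109
= 0.6085


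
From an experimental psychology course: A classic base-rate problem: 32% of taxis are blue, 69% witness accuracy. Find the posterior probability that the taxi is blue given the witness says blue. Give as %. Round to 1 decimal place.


P(blue | says blue) = P(says blue | blue)*P(blue) / [P(says blue | blue)*P(blue) + P(says blue | not blue)*P(not blue)]
Numerator = 0.69 * 0.32 = 0.2208
False identification = 0.31 * 0.68 = 0.2108
P = 0.2208 / (0.2208 + 0.2108)
= 0.2208 / 0.4316
As percentage = 51.2


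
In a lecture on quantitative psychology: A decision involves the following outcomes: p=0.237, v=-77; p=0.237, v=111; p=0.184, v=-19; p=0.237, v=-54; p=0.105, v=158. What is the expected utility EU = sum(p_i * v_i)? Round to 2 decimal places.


EU = sum(p_i * v_i)
0.237 * -77 = -18.249
0.237 * 111 = 26.307
0.184 * -19 = -3.496
0.237 * -54 = -12.798
0.105 * 158 = 16.59
EU = -18.249 + 26.307 + -3.496 + -12.798 + 16.59
= 8.35


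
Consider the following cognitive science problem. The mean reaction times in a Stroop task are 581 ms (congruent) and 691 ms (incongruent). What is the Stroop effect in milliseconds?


Stroop effect = RT(incongruent) - RT(congruent)
= 691 - 581
= 110 ms


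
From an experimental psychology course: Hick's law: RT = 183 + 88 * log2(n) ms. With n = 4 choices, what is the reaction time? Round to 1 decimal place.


RT = 183 + 88 * log2(4)
log2(4) = 2.0
RT = 183 + 88 * 2.0
= 183 + 176.0
= 359.0 ms


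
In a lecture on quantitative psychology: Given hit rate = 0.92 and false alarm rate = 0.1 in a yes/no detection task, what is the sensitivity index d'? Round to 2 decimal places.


d' = z(HR) - z(FAR)
z(0.92) = 1.4051
z(0.1) = -1.2816
d' = 1.4051 - -1.2816
= 2.69


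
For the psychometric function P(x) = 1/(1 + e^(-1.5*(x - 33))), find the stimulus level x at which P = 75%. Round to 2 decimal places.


At P = 0.75: 0.75 = 1/(1 + e^(-k*(x-x0)))
Solving: e^(-k*(x-x0)) = 1/3
x = x0 + ln(3)/k
ln(3) = 1.0986
x = 33 + 1.0986/1.5
= 33 + 0.7324
= 33.73


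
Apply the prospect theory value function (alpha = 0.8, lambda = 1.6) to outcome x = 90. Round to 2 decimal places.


Since x = 90 >= 0, use v(x) = x^0.8
90^0.8 = 36.5927
v(90) = 36.59


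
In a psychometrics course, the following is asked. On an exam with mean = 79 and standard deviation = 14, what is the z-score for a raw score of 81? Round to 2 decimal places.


z = (X - mu) / sigma
= (81 - 79) / 14
= 2 / 14
= 0.14


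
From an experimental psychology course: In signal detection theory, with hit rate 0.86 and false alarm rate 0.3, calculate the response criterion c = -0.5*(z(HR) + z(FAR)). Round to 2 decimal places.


c = -0.5 * (z(HR) + z(FAR))
z(0.86) = 1.0803
z(0.3) = -0.5244
c = -0.5 * (1.0803 + -0.5244)
= -0.5 * 0.5559
= -0.28


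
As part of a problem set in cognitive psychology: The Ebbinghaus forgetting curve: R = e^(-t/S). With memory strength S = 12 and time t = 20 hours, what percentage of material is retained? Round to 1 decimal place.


R = e^(-t/S)
-t/S = -20/12 = -1.666667
R = e^(-1.666667) = 0.188876
Percentage = 0.188876 * 100
= 18.9


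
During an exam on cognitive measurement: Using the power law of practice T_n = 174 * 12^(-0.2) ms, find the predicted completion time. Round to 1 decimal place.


T_n = 174 * 12^(-0.2)
12^(-0.2) = 0.608364
T_n = 174 * 0.608364
= 105.9 ms


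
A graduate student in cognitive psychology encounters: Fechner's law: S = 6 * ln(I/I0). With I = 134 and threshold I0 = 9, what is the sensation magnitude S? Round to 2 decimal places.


S = 6 * ln(134/9)
I/I0 = 14.888889
ln(14.888889) = 2.7006
S = 6 * 2.7006
= 16.20


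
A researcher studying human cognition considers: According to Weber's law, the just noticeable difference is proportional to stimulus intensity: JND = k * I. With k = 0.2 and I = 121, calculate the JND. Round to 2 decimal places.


JND = k * I
JND = 0.2 * 121
= 24.20


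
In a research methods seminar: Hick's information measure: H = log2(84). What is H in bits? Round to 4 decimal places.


H = log2(n)
H = log2(84)
= 6.3923


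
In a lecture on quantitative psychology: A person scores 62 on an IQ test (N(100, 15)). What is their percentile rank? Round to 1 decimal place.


z = (IQ - mean) / SD
z = (62 - 100) / 15 = -2.5333
Percentile = Phi(-2.5333) * 100
Phi(-2.5333) = 0.00565
= 0.6


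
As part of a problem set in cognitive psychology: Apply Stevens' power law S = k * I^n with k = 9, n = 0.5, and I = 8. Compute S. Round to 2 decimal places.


S = 9 * 8^0.5
8^0.5 = 2.8284
S = 9 * 2.8284
= 25.46


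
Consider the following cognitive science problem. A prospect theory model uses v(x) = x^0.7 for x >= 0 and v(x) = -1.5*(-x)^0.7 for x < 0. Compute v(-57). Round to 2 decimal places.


Since x = -57 < 0, use v(x) = -lambda*(-x)^alpha
(-x) = 57
57^0.7 = 16.9478
v(-57) = -1.5 * 16.9478
= -25.42


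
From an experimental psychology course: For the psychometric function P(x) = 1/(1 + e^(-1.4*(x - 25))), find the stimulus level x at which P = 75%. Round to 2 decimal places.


At P = 0.75: 0.75 = 1/(1 + e^(-k*(x-x0)))
Solving: e^(-k*(x-x0)) = 1/3
x = x0 + ln(3)/k
ln(3) = 1.0986
x = 25 + 1.0986/1.4
= 25 + 0.7847
= 25.78


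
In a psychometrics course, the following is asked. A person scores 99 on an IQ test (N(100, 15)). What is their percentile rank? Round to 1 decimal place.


z = (IQ - mean) / SD
z = (99 - 100) / 15 = -0.0667
Percentile = Phi(-0.0667) * 100
Phi(-0.0667) = 0.47341
= 47.3


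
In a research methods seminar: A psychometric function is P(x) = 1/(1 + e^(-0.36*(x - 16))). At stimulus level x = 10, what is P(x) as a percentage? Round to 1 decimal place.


P(x) = 1/(1 + e^(-0.36*(10 - 16)))
Exponent = -0.36 * -6 = 2.16
e^(2.16) = 8.671138
P = 1/(1 + 8.671138) = 0.1034
Percentage = 10.3


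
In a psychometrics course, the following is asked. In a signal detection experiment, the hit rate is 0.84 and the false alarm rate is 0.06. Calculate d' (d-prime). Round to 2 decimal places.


d' = z(HR) - z(FAR)
z(0.84) = 0.9945
z(0.06) = -1.5548
d' = 0.9945 - -1.5548
= 2.55


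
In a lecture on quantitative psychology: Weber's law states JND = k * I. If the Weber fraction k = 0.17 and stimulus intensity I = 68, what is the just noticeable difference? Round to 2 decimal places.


JND = k * I
JND = 0.17 * 68
= 11.56


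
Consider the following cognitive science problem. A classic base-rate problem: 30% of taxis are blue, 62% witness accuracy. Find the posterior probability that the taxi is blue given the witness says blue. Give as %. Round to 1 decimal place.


P(blue | says blue) = P(says blue | blue)*P(blue) / [P(says blue | blue)*P(blue) + P(says blue | not blue)*P(not blue)]
Numerator = 0.62 * 0.3 = 0.186
False identification = 0.38 * 0.7 = 0.266
P = 0.186 / (0.186 + 0.266)
= 0.186 / 0.452
As percentage = 41.2


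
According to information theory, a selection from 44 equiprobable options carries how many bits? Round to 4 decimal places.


H = log2(n)
H = log2(44)
= 5.4594


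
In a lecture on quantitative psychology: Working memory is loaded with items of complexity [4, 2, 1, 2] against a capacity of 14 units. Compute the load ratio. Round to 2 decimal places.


Total complexity = 4 + 2 + 1 + 2 = 9
Load = total / capacity = 9 / 14
= 0.64


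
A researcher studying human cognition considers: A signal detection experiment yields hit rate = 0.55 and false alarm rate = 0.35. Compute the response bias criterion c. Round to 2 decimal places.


c = -0.5 * (z(HR) + z(FAR))
z(0.55) = 0.1257
z(0.35) = -0.3853
c = -0.5 * (0.1257 + -0.3853)
= -0.5 * -0.2596
= 0.13


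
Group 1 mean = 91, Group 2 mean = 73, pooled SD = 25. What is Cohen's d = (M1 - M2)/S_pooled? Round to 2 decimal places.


Cohen's d = (M1 - M2) / S_pooled
= (91 - 73) / 25
= 18 / 25
= 0.72


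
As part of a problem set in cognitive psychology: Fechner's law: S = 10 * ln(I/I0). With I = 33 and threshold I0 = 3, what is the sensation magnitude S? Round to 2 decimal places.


S = 10 * ln(33/3)
I/I0 = 11.0
ln(11.0) = 2.3979
S = 10 * 2.3979
= 23.98


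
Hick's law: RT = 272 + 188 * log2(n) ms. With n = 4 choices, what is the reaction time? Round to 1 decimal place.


RT = 272 + 188 * log2(4)
log2(4) = 2.0
RT = 272 + 188 * 2.0
= 272 + 376.0
= 648.0 ms


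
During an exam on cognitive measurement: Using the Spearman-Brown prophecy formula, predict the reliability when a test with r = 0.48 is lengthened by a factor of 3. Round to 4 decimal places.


r_new = n*r / (1 + (n-1)*r)
Numerator = 3 * 0.48 = 1.44
Denominator = 1 + 2 * 0.48 = 1.96
r_new = 1.44 / 1.96
= 0.7347


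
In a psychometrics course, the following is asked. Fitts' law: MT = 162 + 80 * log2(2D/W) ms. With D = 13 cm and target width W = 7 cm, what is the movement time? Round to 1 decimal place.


MT = 162 + 80 * log2(2*13/7)
2D/W = 3.714286
log2(3.714286) = 1.8931
MT = 162 + 80 * 1.8931
= 313.4 ms


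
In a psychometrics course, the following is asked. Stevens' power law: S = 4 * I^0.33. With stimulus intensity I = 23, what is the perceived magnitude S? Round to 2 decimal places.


S = 4 * 23^0.33
23^0.33 = 2.8143
S = 4 * 2.8143
= 11.26


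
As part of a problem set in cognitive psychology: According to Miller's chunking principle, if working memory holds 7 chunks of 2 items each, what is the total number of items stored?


Total items = chunks * items_per_chunk
= 7 * 2
= 14


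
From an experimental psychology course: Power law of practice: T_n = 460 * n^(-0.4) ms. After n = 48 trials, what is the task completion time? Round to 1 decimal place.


T_n = 460 * 48^(-0.4)
48^(-0.4) = 0.212571
T_n = 460 * 0.212571
= 97.8 ms


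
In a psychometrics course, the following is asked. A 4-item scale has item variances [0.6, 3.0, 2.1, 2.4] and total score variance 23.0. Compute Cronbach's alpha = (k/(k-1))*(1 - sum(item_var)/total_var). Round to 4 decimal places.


alpha = (k/(k-1)) * (1 - sum(s_i^2)/s_total^2)
sum(item variances) = 8.1
k/(k-1) = 4/3 = 1.333333
1 - 8.1/23.0 = 1 - 0.352174 = 0.647826
alpha = 1.333333 * 0.647826
= 0.8638


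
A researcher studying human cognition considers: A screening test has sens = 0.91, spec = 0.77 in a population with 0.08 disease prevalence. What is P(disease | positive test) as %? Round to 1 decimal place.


PPV = (sens * prev) / (sens * prev + (1-spec) * (1-prev))
Numerator = 0.91 * 0.08 = 0.0728
P(positive and no disease) = (1 - spec) * (1 - prev) = (1 - 0.77) * (1 - 0.08) = 0.2116
Denominator = 0.0728 + 0.2116 = 0.2844
PPV = 0.0728 / 0.2844 = 0.255977
As percentage = 25.6


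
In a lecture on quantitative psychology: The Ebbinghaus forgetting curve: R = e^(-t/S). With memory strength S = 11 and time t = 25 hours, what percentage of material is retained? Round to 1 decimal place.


R = e^(-t/S)
-t/S = -25/11 = -2.272727
R = e^(-2.272727) = 0.103031
Percentage = 0.103031 * 100
= 10.3


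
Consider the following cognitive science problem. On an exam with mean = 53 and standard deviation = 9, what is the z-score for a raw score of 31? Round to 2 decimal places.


z = (X - mu) / sigma
= (31 - 53) / 9
= -22 / 9
= -2.44


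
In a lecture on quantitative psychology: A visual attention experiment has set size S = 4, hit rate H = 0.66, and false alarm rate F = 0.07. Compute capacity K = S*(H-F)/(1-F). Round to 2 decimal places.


K = S * (H - F) / (1 - F)
H - F = 0.59
1 - F = 0.93
K = 4 * 0.59 / 0.93
= 2.54


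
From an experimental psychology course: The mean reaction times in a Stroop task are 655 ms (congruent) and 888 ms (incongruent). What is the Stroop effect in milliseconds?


Stroop effect = RT(incongruent) - RT(congruent)
= 888 - 655
= 233 ms


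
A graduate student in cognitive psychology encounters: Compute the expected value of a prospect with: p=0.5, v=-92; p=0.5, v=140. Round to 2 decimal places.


EU = sum(p_i * v_i)
0.5 * -92 = -46.0
0.5 * 140 = 70.0
EU = -46.0 + 70.0
= 24.00


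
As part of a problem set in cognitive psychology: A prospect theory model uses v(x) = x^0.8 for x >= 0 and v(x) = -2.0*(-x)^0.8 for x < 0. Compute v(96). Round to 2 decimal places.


Since x = 96 >= 0, use v(x) = x^0.8
96^0.8 = 38.5316
v(96) = 38.53


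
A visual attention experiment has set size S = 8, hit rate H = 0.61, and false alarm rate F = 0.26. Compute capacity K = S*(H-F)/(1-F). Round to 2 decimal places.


K = S * (H - F) / (1 - F)
H - F = 0.35
1 - F = 0.74
K = 8 * 0.35 / 0.74
= 3.78


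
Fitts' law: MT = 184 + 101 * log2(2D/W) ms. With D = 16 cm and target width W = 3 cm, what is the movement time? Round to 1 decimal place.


MT = 184 + 101 * log2(2*16/3)
2D/W = 10.666667
log2(10.666667) = 3.415
MT = 184 + 101 * 3.415
= 528.9 ms


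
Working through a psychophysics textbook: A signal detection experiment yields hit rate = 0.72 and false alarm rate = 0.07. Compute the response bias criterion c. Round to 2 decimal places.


c = -0.5 * (z(HR) + z(FAR))
z(0.72) = 0.5828
z(0.07) = -1.4758
c = -0.5 * (0.5828 + -1.4758)
= -0.5 * -0.893
= 0.45


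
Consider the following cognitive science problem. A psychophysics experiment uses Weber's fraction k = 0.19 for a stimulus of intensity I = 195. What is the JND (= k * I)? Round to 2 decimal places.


JND = k * I
JND = 0.19 * 195
= 37.05


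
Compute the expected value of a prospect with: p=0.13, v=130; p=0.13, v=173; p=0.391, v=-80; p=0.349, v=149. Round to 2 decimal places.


EU = sum(p_i * v_i)
0.13 * 130 = 16.9
0.13 * 173 = 22.49
0.391 * -80 = -31.28
0.349 * 149 = 52.001
EU = 16.9 + 22.49 + -31.28 + 52.001
= 60.11


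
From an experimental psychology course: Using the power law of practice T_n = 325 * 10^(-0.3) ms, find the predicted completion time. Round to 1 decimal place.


T_n = 325 * 10^(-0.3)
10^(-0.3) = 0.501187
T_n = 325 * 0.501187
= 162.9 ms


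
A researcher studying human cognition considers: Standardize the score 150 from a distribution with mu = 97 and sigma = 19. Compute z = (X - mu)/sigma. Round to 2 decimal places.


z = (X - mu) / sigma
= (150 - 97) / 19
= 53 / 19
= 2.79


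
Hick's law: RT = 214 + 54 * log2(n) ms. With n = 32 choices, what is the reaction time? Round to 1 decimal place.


RT = 214 + 54 * log2(32)
log2(32) = 5.0
RT = 214 + 54 * 5.0
= 214 + 270.0
= 484.0 ms


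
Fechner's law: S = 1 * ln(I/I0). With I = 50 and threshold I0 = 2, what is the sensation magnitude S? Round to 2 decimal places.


S = 1 * ln(50/2)
I/I0 = 25.0
ln(25.0) = 3.2189
S = 1 * 3.2189
= 3.22


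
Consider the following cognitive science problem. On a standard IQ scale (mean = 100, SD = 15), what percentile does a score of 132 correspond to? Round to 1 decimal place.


z = (IQ - mean) / SD
z = (132 - 100) / 15 = 2.1333
Percentile = Phi(2.1333) * 100
Phi(2.1333) = 0.98355
= 98.4


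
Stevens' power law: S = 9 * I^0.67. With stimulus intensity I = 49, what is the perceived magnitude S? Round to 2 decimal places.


S = 9 * 49^0.67
49^0.67 = 13.5654
S = 9 * 13.5654
= 122.09


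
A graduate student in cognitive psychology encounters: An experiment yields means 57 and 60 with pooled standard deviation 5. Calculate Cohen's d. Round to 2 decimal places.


Cohen's d = (M1 - M2) / S_pooled
= (57 - 60) / 5
= -3 / 5
= -0.60
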